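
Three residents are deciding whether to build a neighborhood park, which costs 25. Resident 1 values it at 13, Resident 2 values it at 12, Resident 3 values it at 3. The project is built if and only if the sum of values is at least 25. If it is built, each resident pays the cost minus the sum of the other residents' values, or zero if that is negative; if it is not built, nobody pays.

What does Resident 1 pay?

Total value 28 ≥ cost 25, so the project is built.
The other residents' values sum to 15.
Cost minus that sum is 25 - 15 = 10.

10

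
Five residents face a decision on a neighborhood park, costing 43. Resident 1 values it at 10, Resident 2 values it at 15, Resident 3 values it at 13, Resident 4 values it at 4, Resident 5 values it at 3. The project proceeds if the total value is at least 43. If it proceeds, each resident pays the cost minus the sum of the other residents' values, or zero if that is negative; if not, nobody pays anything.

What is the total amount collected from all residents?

Total value 45 ≥ cost 43, so it is built.
Resident 1: others sum to 35; max(0, 43 - 35) = 8.
Resident 2: others sum to 30; max(0, 43 - 30) = 13.
Resident 3: others sum to 32; max(0, 43 - 32) = 11.
Resident 4: others sum to 41; max(0, 43 - 41) = 2.
Resident 5: others sum to 42; max(0, 43 - 42) = 1.
Total collected = 8 + 13 + 11 + 2 + 1 = 35.

35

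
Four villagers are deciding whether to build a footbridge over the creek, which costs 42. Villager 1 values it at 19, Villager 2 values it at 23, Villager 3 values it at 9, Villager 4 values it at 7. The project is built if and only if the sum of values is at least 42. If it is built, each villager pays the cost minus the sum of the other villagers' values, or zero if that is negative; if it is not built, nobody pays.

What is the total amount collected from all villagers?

10

Total value 58 ≥ cost 42, so it is built.
Villager 1: others sum to 39; max(0, 42 - 39) = 3.
Villager 2: others sum to 35; max(0, 42 - 35) = 7.
Villager 3: others sum to 49; max(0, 42 - 49) = 0.
Villager 4: others sum to 51; max(0, 42 - 51) = 0.
Total collected = 3 + 7 + 0 + 0 = 10.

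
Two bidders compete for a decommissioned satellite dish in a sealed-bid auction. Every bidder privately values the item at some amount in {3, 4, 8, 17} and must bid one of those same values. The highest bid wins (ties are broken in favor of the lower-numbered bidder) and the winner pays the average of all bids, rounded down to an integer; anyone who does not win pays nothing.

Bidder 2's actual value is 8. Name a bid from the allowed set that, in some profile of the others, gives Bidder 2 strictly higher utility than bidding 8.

4

Suppose Bidder 1 bids 3.
Bid 8: wins, pays 5, utility 8 - 5 = 3.
Bid 4: wins, pays 3, utility 8 - 3 = 5.
So bidding 4 beats truth here (5 > 3).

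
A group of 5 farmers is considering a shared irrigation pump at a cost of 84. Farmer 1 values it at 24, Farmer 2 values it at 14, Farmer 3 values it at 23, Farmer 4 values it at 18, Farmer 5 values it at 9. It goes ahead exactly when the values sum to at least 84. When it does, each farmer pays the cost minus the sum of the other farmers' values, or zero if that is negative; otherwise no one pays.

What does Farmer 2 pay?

Total value 88 ≥ cost 84, so the project is built.
The other farmers' values sum to 74.
Cost minus that sum is 84 - 74 = 10.

10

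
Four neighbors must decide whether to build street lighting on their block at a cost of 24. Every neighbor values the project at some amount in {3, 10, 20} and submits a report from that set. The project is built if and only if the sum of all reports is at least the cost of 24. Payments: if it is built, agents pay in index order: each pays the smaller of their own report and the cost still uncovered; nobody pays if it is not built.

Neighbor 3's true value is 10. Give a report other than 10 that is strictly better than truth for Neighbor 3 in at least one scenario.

3

Suppose Neighbor 1 reports 3, Neighbor 2 reports 3 and Neighbor 4 reports 20.
Report 10: project built, pays 10, utility 10 - 10 = 0.
Report 3: project built, pays 3, utility 10 - 3 = 7.
So reporting 3 beats truth here (7 > 0).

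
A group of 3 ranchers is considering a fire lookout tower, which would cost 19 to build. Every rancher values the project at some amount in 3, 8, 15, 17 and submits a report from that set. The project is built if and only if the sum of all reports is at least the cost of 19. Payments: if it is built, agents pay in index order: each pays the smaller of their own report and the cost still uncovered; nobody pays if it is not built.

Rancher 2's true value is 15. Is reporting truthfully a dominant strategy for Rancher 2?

Consider the case where Rancher 1 reports 3 and Rancher 3 reports 8.
Truthful report 15: project built, pays 15, utility 15 - 15 = 0.
Report 8 instead: project built, pays 8, utility 15 - 8 = 7.
Since 7 > 0, reporting 8 is strictly better here, so truthful reporting is not dominant.

No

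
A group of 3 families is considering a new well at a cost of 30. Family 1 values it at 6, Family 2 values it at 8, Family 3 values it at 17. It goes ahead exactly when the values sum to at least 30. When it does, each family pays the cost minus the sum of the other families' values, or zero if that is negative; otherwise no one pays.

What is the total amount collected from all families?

Total value 31 ≥ cost 30, so it is built.
Family 1: others sum to 25; max(0, 30 - 25) = 5.
Family 2: others sum to 23; max(0, 30 - 23) = 7.
Family 3: others sum to 14; max(0, 30 - 14) = 16.
Total collected = 5 + 7 + 16 = 28.

28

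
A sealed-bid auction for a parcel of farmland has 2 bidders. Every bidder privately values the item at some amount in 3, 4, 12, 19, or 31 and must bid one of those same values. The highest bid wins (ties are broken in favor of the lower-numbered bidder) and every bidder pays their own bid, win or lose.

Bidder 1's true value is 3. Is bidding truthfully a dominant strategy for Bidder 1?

No

Consider the case where Bidder 2 bids 4.
Truthful bid 3: loses but pays 3, utility -3.
Bid 4 instead: wins, pays 4, utility 3 - 4 = -1.
Since -1 > -3, bidding 4 is strictly better here, so truthful bidding is not dominant.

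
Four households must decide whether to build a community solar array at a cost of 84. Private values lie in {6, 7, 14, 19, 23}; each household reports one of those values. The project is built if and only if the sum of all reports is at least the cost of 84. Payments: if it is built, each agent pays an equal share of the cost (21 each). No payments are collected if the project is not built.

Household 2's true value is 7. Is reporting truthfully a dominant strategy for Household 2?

Check each profile of the others' reports and compare truth against every alternative report.
Others report (6, 6, 6): truth gives 0, best alternative gives 0.
Others report (6, 6, 7): truth gives 0, best alternative gives 0.
Others report (6, 6, 14): truth gives 0, best alternative gives 0.
Others report (6, 6, 19): truth gives 0, best alternative gives 0.
Others report (6, 6, 23): truth gives 0, best alternative gives 0.
Others report (6, 7, 6): truth gives 0, best alternative gives 0.
(Remaining 119 profiles checked similarly; truth is weakly best in each.)
In every case the truthful report is at least as good as any alternative, so it is a dominant strategy.

Yes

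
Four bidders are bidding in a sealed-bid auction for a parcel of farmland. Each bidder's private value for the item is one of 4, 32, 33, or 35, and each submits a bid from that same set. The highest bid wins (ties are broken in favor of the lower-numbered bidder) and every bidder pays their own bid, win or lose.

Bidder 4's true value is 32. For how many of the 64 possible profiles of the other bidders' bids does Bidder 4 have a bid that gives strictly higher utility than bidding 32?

Others bid (4, 4, 32): truth gives -32; bid 33 gives -1 > -32. Violating.
Others bid (4, 4, 33): truth gives -32; bid 35 gives -3 > -32. Violating.
Others bid (4, 4, 35): truth gives -32; bid 4 gives -4 > -32. Violating.
Others bid (4, 32, 4): truth gives -32; bid 33 gives -1 > -32. Violating.
Others bid (4, 4, 4): truth gives 0; no alternative beats it.
(Checking all 64 profiles: 63 have a profitable deviation, 1 does not.)

63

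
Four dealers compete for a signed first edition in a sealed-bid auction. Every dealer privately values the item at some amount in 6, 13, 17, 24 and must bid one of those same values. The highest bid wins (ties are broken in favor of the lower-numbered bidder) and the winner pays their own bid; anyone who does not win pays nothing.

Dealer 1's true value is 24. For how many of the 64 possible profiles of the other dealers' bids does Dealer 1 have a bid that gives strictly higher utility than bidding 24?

27

Others bid (6, 6, 6): truth gives 0; bid 6 gives 18 > 0. Violating.
Others bid (6, 6, 13): truth gives 0; bid 13 gives 11 > 0. Violating.
Others bid (6, 6, 17): truth gives 0; bid 17 gives 7 > 0. Violating.
Others bid (6, 13, 6): truth gives 0; bid 13 gives 11 > 0. Violating.
Others bid (6, 6, 24): truth gives 0; no alternative beats it.
Others bid (6, 13, 24): truth gives 0; no alternative beats it.
(Checking all 64 profiles: 27 have a profitable deviation, 37 do not.)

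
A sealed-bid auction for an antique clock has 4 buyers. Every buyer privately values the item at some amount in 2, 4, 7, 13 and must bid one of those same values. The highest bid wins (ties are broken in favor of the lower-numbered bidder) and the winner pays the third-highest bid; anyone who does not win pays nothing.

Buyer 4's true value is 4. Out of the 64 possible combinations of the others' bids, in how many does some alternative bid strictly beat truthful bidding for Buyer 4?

Others bid (2, 2, 4): truth gives 0; bid 7 gives 2 > 0. Violating.
Others bid (2, 2, 7): truth gives 0; bid 13 gives 2 > 0. Violating.
Others bid (2, 4, 2): truth gives 0; bid 7 gives 2 > 0. Violating.
Others bid (2, 7, 2): truth gives 0; bid 13 gives 2 > 0. Violating.
Others bid (2, 2, 2): truth gives 2; no alternative beats it.
Others bid (2, 2, 13): truth gives 0; no alternative beats it.
(Checking all 64 profiles: 6 have a profitable deviation, 58 do not.)

6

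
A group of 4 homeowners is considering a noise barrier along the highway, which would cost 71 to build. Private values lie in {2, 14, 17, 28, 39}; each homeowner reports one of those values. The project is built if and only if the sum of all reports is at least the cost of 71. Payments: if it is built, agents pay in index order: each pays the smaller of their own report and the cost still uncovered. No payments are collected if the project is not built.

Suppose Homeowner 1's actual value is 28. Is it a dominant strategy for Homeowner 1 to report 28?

No

Consider the case where Homeowner 2 reports 2, Homeowner 3 reports 14 and Homeowner 4 reports 39.
Truthful report 28: project built, pays 28, utility 28 - 28 = 0.
Report 17 instead: project built, pays 17, utility 28 - 17 = 11.
Since 11 > 0, reporting 17 is strictly better here, so truthful reporting is not dominant.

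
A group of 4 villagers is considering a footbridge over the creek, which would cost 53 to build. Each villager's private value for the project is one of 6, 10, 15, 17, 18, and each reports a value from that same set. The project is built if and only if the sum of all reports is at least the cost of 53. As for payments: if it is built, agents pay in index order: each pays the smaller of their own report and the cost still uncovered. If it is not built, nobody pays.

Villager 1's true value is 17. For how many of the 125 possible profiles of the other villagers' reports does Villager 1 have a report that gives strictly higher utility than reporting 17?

Others report (6, 15, 17): truth gives 0; report 15 gives 2 > 0. Violating.
Others report (6, 15, 18): truth gives 0; report 15 gives 2 > 0. Violating.
Others report (6, 17, 15): truth gives 0; report 15 gives 2 > 0. Violating.
Others report (6, 17, 17): truth gives 0; report 15 gives 2 > 0. Violating.
Others report (6, 6, 6): truth gives 0; no alternative beats it.
Others report (6, 6, 10): truth gives 0; no alternative beats it.
(Checking all 125 profiles: 81 have a profitable deviation, 44 do not.)

81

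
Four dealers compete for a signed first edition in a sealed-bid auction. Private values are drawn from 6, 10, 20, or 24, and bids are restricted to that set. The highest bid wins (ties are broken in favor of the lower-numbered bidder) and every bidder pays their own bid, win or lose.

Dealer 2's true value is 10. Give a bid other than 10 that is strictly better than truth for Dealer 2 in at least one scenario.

6

Suppose Dealer 1 bids 6, Dealer 3 bids 6 and Dealer 4 bids 20.
Bid 10: loses but pays 10, utility -10.
Bid 6: loses but pays 6, utility -6.
So bidding 6 beats truth here (-6 > -10).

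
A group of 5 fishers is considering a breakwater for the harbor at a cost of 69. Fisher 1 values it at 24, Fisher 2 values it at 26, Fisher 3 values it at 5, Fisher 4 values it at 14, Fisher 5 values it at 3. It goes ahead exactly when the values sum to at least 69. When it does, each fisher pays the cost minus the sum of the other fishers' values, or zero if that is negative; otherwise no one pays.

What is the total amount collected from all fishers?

57

Total value 72 ≥ cost 69, so it is built.
Fisher 1: others sum to 48; max(0, 69 - 48) = 21.
Fisher 2: others sum to 46; max(0, 69 - 46) = 23.
Fisher 3: others sum to 67; max(0, 69 - 67) = 2.
Fisher 4: others sum to 58; max(0, 69 - 58) = 11.
Fisher 5: others sum to 69; max(0, 69 - 69) = 0.
Total collected = 21 + 23 + 2 + 11 + 0 = 57.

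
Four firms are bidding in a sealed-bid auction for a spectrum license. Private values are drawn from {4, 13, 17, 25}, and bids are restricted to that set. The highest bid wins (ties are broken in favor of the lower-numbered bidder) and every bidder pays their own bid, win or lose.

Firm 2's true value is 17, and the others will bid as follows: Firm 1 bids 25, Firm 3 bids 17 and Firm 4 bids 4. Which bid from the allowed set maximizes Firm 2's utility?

Bid 4: loses but pays 4, utility -4.
Bid 13: loses but pays 13, utility -13.
Bid 17: loses but pays 17, utility -17.
Bid 25: loses but pays 25, utility -25.
The best choice is 4 with utility -4.

4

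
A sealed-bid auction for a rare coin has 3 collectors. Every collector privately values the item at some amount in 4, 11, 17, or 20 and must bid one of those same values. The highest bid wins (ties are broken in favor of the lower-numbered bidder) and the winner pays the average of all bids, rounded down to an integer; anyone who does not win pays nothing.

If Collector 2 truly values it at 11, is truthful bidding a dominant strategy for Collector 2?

No

Consider the case where Collector 1 bids 11 and Collector 3 bids 4.
Truthful bid 11: loses, pays 0, utility 0.
Bid 17 instead: wins, pays 10, utility 11 - 10 = 1.
Since 1 > 0, bidding 17 is strictly better here, so truthful bidding is not dominant.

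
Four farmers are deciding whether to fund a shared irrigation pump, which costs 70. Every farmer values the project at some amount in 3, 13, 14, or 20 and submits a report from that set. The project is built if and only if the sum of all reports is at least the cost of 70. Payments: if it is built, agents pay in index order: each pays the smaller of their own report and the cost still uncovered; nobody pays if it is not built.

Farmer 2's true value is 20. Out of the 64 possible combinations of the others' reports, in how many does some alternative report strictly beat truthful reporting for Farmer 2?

Others report (20, 20, 20): truth gives 0; report 13 gives 7 > 0. Violating.
Others report (3, 3, 3): truth gives 0; no alternative beats it.
Others report (3, 3, 13): truth gives 0; no alternative beats it.
(Checking all 64 profiles: 1 has a profitable deviation, 63 do not.)

1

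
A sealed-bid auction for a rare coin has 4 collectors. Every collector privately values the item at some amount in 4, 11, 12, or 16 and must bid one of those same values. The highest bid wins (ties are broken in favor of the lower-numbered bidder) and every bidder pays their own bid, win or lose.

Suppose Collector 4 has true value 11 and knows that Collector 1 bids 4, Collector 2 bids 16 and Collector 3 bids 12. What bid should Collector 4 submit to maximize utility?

4

Bid 4: loses but pays 4, utility -4.
Bid 11: loses but pays 11, utility -11.
Bid 12: loses but pays 12, utility -12.
Bid 16: loses but pays 16, utility -16.
The best choice is 4 with utility -4.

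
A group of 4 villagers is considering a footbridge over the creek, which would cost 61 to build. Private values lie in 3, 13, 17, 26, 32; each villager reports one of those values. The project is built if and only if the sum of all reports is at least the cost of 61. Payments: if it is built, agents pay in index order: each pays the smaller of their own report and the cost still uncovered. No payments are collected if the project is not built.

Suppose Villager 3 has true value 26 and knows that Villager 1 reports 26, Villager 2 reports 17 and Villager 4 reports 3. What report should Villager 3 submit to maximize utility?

17

Report 3: project not built, utility 0.
Report 13: project not built, utility 0.
Report 17: project built, pays 17, utility 26 - 17 = 9.
Report 26: project built, pays 18, utility 26 - 18 = 8.
Report 32: project built, pays 18, utility 26 - 18 = 8.
The best choice is 17 with utility 9.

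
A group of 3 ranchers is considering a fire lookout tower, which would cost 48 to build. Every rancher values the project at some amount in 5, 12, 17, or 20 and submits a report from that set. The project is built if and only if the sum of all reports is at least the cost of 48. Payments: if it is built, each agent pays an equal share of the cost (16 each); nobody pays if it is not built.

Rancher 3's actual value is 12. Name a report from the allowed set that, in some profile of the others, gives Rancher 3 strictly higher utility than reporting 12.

Suppose Rancher 1 reports 17 and Rancher 2 reports 20.
Report 12: project built, pays 16, utility 12 - 16 = -4.
Report 5: project not built, utility 0.
So reporting 5 beats truth here (0 > -4).

5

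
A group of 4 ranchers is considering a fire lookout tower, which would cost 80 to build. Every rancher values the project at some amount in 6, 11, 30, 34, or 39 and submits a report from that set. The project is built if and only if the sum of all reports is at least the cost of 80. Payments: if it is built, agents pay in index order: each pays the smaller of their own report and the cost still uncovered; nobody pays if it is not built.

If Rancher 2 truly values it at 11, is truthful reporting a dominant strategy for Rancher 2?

Consider the case where Rancher 1 reports 6, Rancher 3 reports 30 and Rancher 4 reports 39.
Truthful report 11: project built, pays 11, utility 11 - 11 = 0.
Report 6 instead: project built, pays 6, utility 11 - 6 = 5.
Since 5 > 0, reporting 6 is strictly better here, so truthful reporting is not dominant.

No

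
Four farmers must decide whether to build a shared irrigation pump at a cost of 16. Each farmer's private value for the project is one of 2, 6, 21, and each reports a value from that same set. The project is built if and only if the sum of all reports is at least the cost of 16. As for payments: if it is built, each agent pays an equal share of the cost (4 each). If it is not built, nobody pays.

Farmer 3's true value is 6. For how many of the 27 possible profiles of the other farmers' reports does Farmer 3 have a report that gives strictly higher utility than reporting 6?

Others report (2, 2, 2): truth gives 0; report 21 gives 2 > 0. Violating.
Others report (2, 2, 6): truth gives 2; no alternative beats it.
Others report (2, 2, 21): truth gives 2; no alternative beats it.
(Checking all 27 profiles: 1 has a profitable deviation, 26 do not.)

1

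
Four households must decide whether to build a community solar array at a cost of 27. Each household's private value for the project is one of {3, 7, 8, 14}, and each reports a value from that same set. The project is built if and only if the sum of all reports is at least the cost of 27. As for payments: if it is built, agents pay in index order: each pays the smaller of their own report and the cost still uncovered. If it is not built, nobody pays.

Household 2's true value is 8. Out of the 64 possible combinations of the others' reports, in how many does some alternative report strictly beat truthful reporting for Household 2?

45

Others report (3, 3, 14): truth gives 0; report 7 gives 1 > 0. Violating.
Others report (3, 7, 14): truth gives 0; report 3 gives 5 > 0. Violating.
Others report (3, 8, 14): truth gives 0; report 3 gives 5 > 0. Violating.
Others report (3, 14, 3): truth gives 0; report 7 gives 1 > 0. Violating.
Others report (3, 3, 3): truth gives 0; no alternative beats it.
Others report (3, 3, 7): truth gives 0; no alternative beats it.
(Checking all 64 profiles: 45 have a profitable deviation, 19 do not.)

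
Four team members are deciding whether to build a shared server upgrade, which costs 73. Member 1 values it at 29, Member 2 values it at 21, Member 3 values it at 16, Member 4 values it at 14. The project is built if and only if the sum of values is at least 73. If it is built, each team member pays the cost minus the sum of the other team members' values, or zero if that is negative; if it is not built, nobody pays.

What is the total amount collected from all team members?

52

Total value 80 ≥ cost 73, so it is built.
Member 1: others sum to 51; max(0, 73 - 51) = 22.
Member 2: others sum to 59; max(0, 73 - 59) = 14.
Member 3: others sum to 64; max(0, 73 - 64) = 9.
Member 4: others sum to 66; max(0, 73 - 66) = 7.
Total collected = 22 + 14 + 9 + 7 = 52.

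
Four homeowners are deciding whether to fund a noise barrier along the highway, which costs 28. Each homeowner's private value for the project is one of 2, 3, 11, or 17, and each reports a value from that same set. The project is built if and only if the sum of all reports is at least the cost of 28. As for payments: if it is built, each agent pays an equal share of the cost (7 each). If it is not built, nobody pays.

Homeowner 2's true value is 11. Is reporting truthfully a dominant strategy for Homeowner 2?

No

Consider the case where Homeowner 1 reports 2, Homeowner 3 reports 2 and Homeowner 4 reports 11.
Truthful report 11: project not built, utility 0.
Report 17 instead: project built, pays 7, utility 11 - 7 = 4.
Since 4 > 0, reporting 17 is strictly better here, so truthful reporting is not dominant.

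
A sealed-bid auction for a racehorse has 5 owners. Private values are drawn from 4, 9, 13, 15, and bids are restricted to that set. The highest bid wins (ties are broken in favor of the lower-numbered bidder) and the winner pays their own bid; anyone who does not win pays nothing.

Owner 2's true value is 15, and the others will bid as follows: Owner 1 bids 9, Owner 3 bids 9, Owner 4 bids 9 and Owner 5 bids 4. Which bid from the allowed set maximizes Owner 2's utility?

Bid 4: loses, pays 0, utility 0.
Bid 9: loses, pays 0, utility 0.
Bid 13: wins, pays 13, utility 15 - 13 = 2.
Bid 15: wins, pays 15, utility 15 - 15 = 0.
The best choice is 13 with utility 2.

13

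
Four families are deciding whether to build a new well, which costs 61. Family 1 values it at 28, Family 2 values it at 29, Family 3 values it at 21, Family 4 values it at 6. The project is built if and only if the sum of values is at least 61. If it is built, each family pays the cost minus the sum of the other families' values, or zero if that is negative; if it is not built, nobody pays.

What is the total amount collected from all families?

Total value 84 ≥ cost 61, so it is built.
Family 1: others sum to 56; max(0, 61 - 56) = 5.
Family 2: others sum to 55; max(0, 61 - 55) = 6.
Family 3: others sum to 63; max(0, 61 - 63) = 0.
Family 4: others sum to 78; max(0, 61 - 78) = 0.
Total collected = 5 + 6 + 0 + 0 = 11.

11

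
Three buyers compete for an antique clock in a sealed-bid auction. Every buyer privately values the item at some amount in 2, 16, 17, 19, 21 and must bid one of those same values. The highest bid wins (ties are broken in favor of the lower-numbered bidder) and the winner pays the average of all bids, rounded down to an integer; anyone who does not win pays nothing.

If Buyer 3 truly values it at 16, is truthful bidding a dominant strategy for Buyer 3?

No

Consider the case where Buyer 1 bids 2 and Buyer 2 bids 16.
Truthful bid 16: loses, pays 0, utility 0.
Bid 17 instead: wins, pays 11, utility 16 - 11 = 5.
Since 5 > 0, bidding 17 is strictly better here, so truthful bidding is not dominant.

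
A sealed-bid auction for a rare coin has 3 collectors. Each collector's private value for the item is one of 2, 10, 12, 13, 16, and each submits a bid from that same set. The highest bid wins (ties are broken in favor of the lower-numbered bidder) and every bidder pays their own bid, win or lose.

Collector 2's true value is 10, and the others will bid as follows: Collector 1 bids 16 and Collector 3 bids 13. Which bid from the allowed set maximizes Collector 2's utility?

Bid 2: loses but pays 2, utility -2.
Bid 10: loses but pays 10, utility -10.
Bid 12: loses but pays 12, utility -12.
Bid 13: loses but pays 13, utility -13.
Bid 16: loses but pays 16, utility -16.
The best choice is 2 with utility -2.

2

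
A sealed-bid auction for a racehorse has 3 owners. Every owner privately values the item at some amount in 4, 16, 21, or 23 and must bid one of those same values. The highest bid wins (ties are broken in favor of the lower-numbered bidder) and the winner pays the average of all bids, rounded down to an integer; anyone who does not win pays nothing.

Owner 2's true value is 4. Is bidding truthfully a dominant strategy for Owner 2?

Yes

Check each profile of the others' bids and compare truth against every alternative bid.
Others bid (4, 16): truth gives 0, best alternative gives -8.
Others bid (4, 4): truth gives 0, best alternative gives -4.
Others bid (4, 21): truth gives 0, best alternative gives 0.
Others bid (4, 23): truth gives 0, best alternative gives 0.
Others bid (16, 4): truth gives 0, best alternative gives 0.
Others bid (16, 16): truth gives 0, best alternative gives 0.
(Remaining 10 profiles checked similarly; truth is weakly best in each.)
In every case the truthful bid is at least as good as any alternative, so it is a dominant strategy.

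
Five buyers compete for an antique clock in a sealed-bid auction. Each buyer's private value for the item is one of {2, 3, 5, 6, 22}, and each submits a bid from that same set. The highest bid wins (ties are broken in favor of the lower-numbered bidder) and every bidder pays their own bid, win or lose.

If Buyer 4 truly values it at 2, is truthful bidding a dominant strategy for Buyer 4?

No

Consider the case where Buyer 1 bids 2, Buyer 2 bids 2, Buyer 3 bids 2 and Buyer 5 bids 2.
Truthful bid 2: loses but pays 2, utility -2.
Bid 3 instead: wins, pays 3, utility 2 - 3 = -1.
Since -1 > -2, bidding 3 is strictly better here, so truthful bidding is not dominant.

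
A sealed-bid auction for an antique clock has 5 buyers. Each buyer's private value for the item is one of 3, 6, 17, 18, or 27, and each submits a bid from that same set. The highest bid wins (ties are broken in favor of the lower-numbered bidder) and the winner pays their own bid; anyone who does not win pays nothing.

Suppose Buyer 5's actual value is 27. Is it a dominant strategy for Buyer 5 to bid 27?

Consider the case where Buyer 1 bids 3, Buyer 2 bids 3, Buyer 3 bids 3 and Buyer 4 bids 3.
Truthful bid 27: wins, pays 27, utility 27 - 27 = 0.
Bid 6 instead: wins, pays 6, utility 27 - 6 = 21.
Since 21 > 0, bidding 6 is strictly better here, so truthful bidding is not dominant.

No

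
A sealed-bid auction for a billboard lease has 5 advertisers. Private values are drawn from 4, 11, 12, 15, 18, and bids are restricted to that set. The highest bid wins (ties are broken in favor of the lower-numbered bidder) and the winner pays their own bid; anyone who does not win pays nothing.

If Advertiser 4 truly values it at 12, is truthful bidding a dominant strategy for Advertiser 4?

Consider the case where Advertiser 1 bids 4, Advertiser 2 bids 4, Advertiser 3 bids 4 and Advertiser 5 bids 4.
Truthful bid 12: wins, pays 12, utility 12 - 12 = 0.
Bid 11 instead: wins, pays 11, utility 12 - 11 = 1.
Since 1 > 0, bidding 11 is strictly better here, so truthful bidding is not dominant.

No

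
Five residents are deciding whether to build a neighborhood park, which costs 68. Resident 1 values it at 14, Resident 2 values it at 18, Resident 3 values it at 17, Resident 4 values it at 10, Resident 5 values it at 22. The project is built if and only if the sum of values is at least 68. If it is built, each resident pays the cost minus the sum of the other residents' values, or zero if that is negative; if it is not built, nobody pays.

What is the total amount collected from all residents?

19

Total value 81 ≥ cost 68, so it is built.
Resident 1: others sum to 67; max(0, 68 - 67) = 1.
Resident 2: others sum to 63; max(0, 68 - 63) = 5.
Resident 3: others sum to 64; max(0, 68 - 64) = 4.
Resident 4: others sum to 71; max(0, 68 - 71) = 0.
Resident 5: others sum to 59; max(0, 68 - 59) = 9.
Total collected = 1 + 5 + 4 + 0 + 9 = 19.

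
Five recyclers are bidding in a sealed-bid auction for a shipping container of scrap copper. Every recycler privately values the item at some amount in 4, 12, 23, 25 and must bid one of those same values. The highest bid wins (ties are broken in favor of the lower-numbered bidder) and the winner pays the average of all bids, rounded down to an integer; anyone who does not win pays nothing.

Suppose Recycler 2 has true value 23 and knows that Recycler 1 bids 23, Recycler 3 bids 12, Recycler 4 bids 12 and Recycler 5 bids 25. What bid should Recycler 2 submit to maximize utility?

Bid 4: loses, pays 0, utility 0.
Bid 12: loses, pays 0, utility 0.
Bid 23: loses, pays 0, utility 0.
Bid 25: wins, pays 19, utility 23 - 19 = 4.
The best choice is 25 with utility 4.

25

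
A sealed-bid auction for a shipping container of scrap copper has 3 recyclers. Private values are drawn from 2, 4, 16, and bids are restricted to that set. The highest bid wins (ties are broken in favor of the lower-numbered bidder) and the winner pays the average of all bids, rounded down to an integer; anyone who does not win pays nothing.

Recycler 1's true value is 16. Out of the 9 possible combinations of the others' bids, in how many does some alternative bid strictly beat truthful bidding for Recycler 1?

Others bid (2, 2): truth gives 10; bid 2 gives 14 > 10. Violating.
Others bid (2, 4): truth gives 9; bid 4 gives 13 > 9. Violating.
Others bid (4, 2): truth gives 9; bid 4 gives 13 > 9. Violating.
Others bid (4, 4): truth gives 8; bid 4 gives 12 > 8. Violating.
Others bid (2, 16): truth gives 5; no alternative beats it.
Others bid (4, 16): truth gives 4; no alternative beats it.
(Checking all 9 profiles: 4 have a profitable deviation, 5 do not.)

4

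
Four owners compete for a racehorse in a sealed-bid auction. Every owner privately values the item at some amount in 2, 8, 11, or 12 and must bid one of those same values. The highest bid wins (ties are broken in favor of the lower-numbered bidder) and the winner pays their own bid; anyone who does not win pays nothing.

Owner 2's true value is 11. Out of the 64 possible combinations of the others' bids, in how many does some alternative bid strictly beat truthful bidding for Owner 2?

Others bid (2, 2, 2): truth gives 0; bid 8 gives 3 > 0. Violating.
Others bid (2, 2, 8): truth gives 0; bid 8 gives 3 > 0. Violating.
Others bid (2, 8, 2): truth gives 0; bid 8 gives 3 > 0. Violating.
Others bid (2, 8, 8): truth gives 0; bid 8 gives 3 > 0. Violating.
Others bid (2, 2, 11): truth gives 0; no alternative beats it.
Others bid (2, 2, 12): truth gives 0; no alternative beats it.
(Checking all 64 profiles: 4 have a profitable deviation, 60 do not.)

4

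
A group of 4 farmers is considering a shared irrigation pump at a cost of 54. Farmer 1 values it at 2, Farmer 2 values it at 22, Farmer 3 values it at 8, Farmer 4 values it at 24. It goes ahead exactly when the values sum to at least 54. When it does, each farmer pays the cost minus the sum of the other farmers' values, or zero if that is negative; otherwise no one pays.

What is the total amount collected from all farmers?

Total value 56 ≥ cost 54, so it is built.
Farmer 1: others sum to 54; max(0, 54 - 54) = 0.
Farmer 2: others sum to 34; max(0, 54 - 34) = 20.
Farmer 3: others sum to 48; max(0, 54 - 48) = 6.
Farmer 4: others sum to 32; max(0, 54 - 32) = 22.
Total collected = 0 + 20 + 6 + 22 = 48.

48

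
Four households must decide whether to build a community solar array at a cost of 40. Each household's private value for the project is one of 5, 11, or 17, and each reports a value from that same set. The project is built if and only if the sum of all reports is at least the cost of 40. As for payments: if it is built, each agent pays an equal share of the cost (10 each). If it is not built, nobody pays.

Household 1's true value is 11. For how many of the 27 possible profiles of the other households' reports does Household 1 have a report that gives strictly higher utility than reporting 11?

6

Others report (5, 5, 17): truth gives 0; report 17 gives 1 > 0. Violating.
Others report (5, 11, 11): truth gives 0; report 17 gives 1 > 0. Violating.
Others report (5, 17, 5): truth gives 0; report 17 gives 1 > 0. Violating.
Others report (11, 5, 11): truth gives 0; report 17 gives 1 > 0. Violating.
Others report (5, 5, 5): truth gives 0; no alternative beats it.
Others report (5, 5, 11): truth gives 0; no alternative beats it.
(Checking all 27 profiles: 6 have a profitable deviation, 21 do not.)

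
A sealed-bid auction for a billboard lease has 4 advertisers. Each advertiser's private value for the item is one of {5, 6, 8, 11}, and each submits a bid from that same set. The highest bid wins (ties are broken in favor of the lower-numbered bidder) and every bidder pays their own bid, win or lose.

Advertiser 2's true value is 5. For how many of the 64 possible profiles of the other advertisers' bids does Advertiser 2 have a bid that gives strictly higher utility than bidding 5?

Others bid (5, 5, 5): truth gives -5; bid 6 gives -1 > -5. Violating.
Others bid (5, 5, 6): truth gives -5; bid 6 gives -1 > -5. Violating.
Others bid (5, 5, 8): truth gives -5; bid 8 gives -3 > -5. Violating.
Others bid (5, 6, 5): truth gives -5; bid 6 gives -1 > -5. Violating.
Others bid (5, 5, 11): truth gives -5; no alternative beats it.
Others bid (5, 6, 11): truth gives -5; no alternative beats it.
(Checking all 64 profiles: 18 have a profitable deviation, 46 do not.)

18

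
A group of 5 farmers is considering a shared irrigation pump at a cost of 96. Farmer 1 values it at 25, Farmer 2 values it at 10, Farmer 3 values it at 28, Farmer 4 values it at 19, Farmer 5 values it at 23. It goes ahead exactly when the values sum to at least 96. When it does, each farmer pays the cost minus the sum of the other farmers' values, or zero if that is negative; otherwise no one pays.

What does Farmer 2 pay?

Total value 105 ≥ cost 96, so the project is built.
The other farmers' values sum to 95.
Cost minus that sum is 96 - 95 = 1.

1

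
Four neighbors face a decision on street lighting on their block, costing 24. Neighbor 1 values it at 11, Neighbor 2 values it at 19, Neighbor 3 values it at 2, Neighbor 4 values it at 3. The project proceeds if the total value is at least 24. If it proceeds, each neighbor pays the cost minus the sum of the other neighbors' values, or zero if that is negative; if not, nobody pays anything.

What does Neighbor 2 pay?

8

Total value 35 ≥ cost 24, so the project is built.
The other neighbors' values sum to 16.
Cost minus that sum is 24 - 16 = 8.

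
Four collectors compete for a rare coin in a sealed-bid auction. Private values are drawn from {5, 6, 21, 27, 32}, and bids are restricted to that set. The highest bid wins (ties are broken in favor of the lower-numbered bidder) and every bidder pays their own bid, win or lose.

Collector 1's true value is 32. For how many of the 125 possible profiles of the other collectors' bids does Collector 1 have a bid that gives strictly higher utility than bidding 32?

Others bid (5, 5, 5): truth gives 0; bid 5 gives 27 > 0. Violating.
Others bid (5, 5, 6): truth gives 0; bid 6 gives 26 > 0. Violating.
Others bid (5, 5, 21): truth gives 0; bid 21 gives 11 > 0. Violating.
Others bid (5, 5, 27): truth gives 0; bid 27 gives 5 > 0. Violating.
Others bid (5, 5, 32): truth gives 0; no alternative beats it.
Others bid (5, 6, 32): truth gives 0; no alternative beats it.
(Checking all 125 profiles: 64 have a profitable deviation, 61 do not.)

64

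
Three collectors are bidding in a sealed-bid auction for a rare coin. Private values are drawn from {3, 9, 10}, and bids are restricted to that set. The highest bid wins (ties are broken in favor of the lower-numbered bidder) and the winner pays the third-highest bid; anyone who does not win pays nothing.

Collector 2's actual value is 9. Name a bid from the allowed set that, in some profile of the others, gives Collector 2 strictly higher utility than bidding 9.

10

Suppose Collector 1 bids 3 and Collector 3 bids 10.
Bid 9: loses, pays 0, utility 0.
Bid 10: wins, pays 3, utility 9 - 3 = 6.
So bidding 10 beats truth here (6 > 0).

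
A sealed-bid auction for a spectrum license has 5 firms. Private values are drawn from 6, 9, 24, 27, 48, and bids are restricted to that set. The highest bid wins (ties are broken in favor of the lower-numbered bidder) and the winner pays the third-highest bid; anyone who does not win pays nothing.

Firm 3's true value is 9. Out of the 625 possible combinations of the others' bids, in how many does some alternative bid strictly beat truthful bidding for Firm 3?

Others bid (6, 6, 6, 24): truth gives 0; bid 24 gives 3 > 0. Violating.
Others bid (6, 6, 6, 27): truth gives 0; bid 27 gives 3 > 0. Violating.
Others bid (6, 6, 6, 48): truth gives 0; bid 48 gives 3 > 0. Violating.
Others bid (6, 6, 24, 6): truth gives 0; bid 24 gives 3 > 0. Violating.
Others bid (6, 6, 6, 6): truth gives 3; no alternative beats it.
Others bid (6, 6, 6, 9): truth gives 3; no alternative beats it.
(Checking all 625 profiles: 12 have a profitable deviation, 613 do not.)

12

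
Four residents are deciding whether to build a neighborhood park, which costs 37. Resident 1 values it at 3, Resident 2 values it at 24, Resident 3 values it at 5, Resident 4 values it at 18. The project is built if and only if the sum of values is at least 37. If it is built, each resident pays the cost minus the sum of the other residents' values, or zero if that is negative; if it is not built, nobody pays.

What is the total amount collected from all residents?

16

Total value 50 ≥ cost 37, so it is built.
Resident 1: others sum to 47; max(0, 37 - 47) = 0.
Resident 2: others sum to 26; max(0, 37 - 26) = 11.
Resident 3: others sum to 45; max(0, 37 - 45) = 0.
Resident 4: others sum to 32; max(0, 37 - 32) = 5.
Total collected = 0 + 11 + 0 + 5 = 16.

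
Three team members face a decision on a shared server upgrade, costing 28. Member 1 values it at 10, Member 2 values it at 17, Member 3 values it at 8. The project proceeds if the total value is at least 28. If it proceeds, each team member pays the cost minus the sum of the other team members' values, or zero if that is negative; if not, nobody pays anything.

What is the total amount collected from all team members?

14

Total value 35 ≥ cost 28, so it is built.
Member 1: others sum to 25; max(0, 28 - 25) = 3.
Member 2: others sum to 18; max(0, 28 - 18) = 10.
Member 3: others sum to 27; max(0, 28 - 27) = 1.
Total collected = 3 + 10 + 1 = 14.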